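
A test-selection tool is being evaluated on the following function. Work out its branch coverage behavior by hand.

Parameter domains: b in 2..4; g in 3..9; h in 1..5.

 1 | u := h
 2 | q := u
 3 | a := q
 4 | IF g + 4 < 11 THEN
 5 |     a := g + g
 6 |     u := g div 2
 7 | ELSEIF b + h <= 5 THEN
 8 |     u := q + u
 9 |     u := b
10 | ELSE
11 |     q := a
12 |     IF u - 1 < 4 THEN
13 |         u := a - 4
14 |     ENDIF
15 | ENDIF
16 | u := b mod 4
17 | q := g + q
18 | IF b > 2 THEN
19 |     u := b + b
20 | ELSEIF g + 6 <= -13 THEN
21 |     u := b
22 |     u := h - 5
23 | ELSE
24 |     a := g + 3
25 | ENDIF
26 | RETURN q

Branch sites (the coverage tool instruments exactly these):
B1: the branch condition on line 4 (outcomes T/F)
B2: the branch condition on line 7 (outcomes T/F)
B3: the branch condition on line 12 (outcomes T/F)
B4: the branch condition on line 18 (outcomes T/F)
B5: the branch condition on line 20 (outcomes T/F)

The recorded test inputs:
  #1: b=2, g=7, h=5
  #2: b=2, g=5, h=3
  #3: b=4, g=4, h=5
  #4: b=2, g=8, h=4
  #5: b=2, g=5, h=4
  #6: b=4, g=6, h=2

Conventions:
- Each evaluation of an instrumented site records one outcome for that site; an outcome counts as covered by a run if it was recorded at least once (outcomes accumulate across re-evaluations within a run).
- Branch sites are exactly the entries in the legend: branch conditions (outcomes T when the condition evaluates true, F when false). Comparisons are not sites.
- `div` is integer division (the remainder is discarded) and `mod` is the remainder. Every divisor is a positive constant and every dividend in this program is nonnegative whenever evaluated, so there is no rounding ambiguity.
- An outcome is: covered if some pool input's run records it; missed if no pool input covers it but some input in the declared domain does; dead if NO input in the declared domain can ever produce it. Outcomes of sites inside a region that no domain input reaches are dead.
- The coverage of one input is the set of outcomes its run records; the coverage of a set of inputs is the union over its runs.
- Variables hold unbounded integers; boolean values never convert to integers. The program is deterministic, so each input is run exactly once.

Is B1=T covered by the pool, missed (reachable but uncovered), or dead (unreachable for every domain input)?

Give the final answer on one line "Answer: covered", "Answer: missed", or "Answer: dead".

B1=T is recorded by pool input(s) 2, 3, 5, 6 -> covered

Answer: covered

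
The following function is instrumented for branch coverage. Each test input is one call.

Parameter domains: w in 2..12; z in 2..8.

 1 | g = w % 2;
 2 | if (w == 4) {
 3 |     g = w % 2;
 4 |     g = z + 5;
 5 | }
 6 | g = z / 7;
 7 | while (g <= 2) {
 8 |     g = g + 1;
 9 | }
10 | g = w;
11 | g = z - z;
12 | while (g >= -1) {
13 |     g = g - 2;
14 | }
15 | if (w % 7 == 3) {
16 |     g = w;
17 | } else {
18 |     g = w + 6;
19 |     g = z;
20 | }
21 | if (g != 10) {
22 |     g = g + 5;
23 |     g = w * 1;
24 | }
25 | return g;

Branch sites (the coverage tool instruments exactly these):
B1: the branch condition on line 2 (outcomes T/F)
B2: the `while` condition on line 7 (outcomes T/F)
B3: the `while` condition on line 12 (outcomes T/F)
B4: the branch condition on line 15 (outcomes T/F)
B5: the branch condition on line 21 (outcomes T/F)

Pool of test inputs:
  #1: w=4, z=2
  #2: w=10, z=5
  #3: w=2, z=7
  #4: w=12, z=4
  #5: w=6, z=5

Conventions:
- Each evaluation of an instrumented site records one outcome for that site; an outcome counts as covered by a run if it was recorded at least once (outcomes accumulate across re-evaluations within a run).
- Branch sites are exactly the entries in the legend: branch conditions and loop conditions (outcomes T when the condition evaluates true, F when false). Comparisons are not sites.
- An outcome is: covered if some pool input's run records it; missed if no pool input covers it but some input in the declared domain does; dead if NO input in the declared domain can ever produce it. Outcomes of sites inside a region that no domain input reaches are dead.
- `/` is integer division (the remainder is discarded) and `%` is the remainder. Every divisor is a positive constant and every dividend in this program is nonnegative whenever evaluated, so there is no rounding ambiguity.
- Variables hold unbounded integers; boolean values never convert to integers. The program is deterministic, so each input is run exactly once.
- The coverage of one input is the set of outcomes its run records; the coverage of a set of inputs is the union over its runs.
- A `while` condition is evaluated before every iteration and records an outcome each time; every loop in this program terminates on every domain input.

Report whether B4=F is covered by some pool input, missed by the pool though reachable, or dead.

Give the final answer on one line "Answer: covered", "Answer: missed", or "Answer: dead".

B4=F is recorded by pool input(s) 1, 3, 4, 5 -> covered

Answer: covered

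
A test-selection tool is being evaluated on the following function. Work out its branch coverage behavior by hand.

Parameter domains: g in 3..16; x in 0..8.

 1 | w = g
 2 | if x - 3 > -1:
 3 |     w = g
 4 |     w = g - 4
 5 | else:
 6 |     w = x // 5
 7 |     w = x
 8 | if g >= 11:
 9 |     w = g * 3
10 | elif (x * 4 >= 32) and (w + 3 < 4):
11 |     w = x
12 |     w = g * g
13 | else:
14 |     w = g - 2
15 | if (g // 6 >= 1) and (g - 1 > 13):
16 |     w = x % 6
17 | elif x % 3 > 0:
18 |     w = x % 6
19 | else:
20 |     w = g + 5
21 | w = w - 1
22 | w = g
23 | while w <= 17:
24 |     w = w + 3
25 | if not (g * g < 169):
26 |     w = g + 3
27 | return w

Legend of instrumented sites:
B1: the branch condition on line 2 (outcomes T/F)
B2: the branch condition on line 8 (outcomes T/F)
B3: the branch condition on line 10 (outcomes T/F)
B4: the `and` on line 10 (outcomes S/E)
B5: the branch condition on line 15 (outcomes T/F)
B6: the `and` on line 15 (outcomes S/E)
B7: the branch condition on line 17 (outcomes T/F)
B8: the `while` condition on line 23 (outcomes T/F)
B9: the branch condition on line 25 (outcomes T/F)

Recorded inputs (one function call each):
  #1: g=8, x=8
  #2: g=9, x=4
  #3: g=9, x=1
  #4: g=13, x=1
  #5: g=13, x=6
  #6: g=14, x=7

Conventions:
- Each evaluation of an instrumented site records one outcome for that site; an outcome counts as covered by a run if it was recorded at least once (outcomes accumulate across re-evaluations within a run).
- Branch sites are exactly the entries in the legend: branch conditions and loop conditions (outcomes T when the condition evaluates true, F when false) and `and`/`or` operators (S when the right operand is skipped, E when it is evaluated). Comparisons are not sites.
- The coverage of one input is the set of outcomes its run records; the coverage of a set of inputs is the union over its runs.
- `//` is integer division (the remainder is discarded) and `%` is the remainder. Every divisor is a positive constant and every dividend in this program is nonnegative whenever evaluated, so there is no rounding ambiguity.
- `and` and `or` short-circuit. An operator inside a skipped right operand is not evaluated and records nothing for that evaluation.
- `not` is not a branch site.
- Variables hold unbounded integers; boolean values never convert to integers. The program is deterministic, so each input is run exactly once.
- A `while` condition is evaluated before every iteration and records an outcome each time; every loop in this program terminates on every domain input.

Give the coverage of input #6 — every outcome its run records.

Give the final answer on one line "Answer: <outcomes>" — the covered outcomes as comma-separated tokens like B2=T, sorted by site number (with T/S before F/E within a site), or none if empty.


Running input #6 (g=14, x=7), event by event:
  B1->T, B2->T, B6->E, B5->F, B7->T, B8->T, B8->T, B8->F, B9->T
as a set, this run covers: B1=T, B2=T, B5=F, B6=E, B7=T, B8=T, B8=F, B9=T
Answer: B1=T, B2=T, B5=F, B6=E, B7=T, B8=T, B8=F, B9=T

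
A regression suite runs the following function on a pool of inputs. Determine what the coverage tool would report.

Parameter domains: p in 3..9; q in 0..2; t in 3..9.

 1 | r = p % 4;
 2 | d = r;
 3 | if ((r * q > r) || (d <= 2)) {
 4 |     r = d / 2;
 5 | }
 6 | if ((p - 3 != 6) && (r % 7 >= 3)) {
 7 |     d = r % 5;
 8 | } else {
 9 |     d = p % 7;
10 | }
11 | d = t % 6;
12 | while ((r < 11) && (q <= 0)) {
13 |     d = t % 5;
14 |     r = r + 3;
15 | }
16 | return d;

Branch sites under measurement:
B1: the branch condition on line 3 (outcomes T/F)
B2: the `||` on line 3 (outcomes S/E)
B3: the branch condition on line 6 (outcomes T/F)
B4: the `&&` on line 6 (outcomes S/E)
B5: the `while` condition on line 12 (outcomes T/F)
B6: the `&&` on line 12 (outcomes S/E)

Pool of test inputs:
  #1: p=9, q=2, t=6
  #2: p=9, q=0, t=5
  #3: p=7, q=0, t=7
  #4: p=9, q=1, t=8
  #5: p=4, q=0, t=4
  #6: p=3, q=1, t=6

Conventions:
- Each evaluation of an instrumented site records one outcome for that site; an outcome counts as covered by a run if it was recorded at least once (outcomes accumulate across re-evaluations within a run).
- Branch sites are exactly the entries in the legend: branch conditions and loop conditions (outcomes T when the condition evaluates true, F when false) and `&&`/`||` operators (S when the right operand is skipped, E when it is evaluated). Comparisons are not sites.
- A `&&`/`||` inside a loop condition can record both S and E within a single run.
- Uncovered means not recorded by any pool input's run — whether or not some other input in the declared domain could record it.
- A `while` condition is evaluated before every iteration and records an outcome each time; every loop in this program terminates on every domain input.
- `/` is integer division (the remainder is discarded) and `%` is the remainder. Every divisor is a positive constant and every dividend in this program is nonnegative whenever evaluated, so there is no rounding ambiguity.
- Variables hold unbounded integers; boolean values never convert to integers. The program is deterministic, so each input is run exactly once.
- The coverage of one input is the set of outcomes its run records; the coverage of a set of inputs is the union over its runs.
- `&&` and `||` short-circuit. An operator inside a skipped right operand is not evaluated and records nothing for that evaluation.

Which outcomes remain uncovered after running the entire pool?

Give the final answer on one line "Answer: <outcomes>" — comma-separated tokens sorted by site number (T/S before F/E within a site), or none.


run #1 (p=9, q=2, t=6) runs B2->S, B1->T, B4->S, B3->F, B6->E, B5->F; records B1=T, B2=S, B3=F, B4=S, B5=F, B6=E
run #2 (p=9, q=0, t=5) runs B2->E, B1->T, B4->S, B3->F, B6->E, B5->T, B6->E, B5->T, B6->E, B5->T, B6->E, B5->T, B6->S, B5->F; records B1=T, B2=E, B3=F, B4=S, B5=T, B5=F, B6=S, B6=E
run #3 (p=7, q=0, t=7) runs B2->E, B1->F, B4->E, B3->T, B6->E, B5->T, B6->E, B5->T, B6->E, B5->T, B6->S, B5->F; records B1=F, B2=E, B3=T, B4=E, B5=T, B5=F, B6=S, B6=E
run #4 (p=9, q=1, t=8) runs B2->E, B1->T, B4->S, B3->F, B6->E, B5->F; records B1=T, B2=E, B3=F, B4=S, B5=F, B6=E
run #5 (p=4, q=0, t=4) runs B2->E, B1->T, B4->E, B3->F, B6->E, B5->T, B6->E, B5->T, B6->E, B5->T, B6->E, B5->T, B6->S, B5->F; records B1=T, B2=E, B3=F, B4=E, B5=T, B5=F, B6=S, B6=E
run #6 (p=3, q=1, t=6) runs B2->E, B1->F, B4->E, B3->T, B6->E, B5->F; records B1=F, B2=E, B3=T, B4=E, B5=F, B6=E
union over the pool: B1=T, B1=F, B2=S, B2=E, B3=T, B3=F, B4=S, B4=E, B5=T, B5=F, B6=S, B6=E
uncovered (0 of 12): none
Answer: none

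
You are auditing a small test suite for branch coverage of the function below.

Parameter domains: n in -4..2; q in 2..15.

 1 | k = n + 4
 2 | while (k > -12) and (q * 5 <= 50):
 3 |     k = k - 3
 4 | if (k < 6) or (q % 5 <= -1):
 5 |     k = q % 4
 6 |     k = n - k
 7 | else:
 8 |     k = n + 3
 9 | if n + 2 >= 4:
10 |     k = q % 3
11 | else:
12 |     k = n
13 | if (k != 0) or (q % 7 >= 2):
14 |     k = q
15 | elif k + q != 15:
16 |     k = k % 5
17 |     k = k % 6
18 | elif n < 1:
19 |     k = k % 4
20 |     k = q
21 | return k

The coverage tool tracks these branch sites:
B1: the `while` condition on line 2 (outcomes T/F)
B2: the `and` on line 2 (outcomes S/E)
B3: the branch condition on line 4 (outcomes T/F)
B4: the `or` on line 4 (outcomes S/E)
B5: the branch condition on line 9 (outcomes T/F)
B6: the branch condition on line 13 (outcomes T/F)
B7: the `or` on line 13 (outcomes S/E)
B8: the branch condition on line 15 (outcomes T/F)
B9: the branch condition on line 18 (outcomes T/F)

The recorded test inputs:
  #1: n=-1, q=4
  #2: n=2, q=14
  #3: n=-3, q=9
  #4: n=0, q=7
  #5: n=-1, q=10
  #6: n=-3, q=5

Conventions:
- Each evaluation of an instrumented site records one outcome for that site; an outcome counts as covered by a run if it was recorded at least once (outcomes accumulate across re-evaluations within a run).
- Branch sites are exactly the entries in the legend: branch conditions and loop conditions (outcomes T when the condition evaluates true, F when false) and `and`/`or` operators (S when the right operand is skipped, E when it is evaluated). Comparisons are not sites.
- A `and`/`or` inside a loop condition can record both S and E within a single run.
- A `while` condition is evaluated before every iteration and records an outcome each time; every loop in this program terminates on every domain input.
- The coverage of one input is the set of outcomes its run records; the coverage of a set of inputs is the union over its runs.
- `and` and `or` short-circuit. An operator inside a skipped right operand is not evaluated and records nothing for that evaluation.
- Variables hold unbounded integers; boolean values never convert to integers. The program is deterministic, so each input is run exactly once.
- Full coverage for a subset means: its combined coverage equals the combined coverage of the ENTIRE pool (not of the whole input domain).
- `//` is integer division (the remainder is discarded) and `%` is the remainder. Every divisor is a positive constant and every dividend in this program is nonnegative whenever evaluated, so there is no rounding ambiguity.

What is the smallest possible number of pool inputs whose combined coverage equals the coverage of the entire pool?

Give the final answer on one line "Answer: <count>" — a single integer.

input #1 (n=-1, q=4): covers B1=T, B1=F, B2=S, B2=E, B3=T, B4=S, B5=F, B6=T, B7=S
input #2 (n=2, q=14): covers B1=F, B2=E, B3=F, B4=E, B5=T, B6=T, B7=S
input #3 (n=-3, q=9): covers B1=T, B1=F, B2=S, B2=E, B3=T, B4=S, B5=F, B6=T, B7=S
input #4 (n=0, q=7): covers B1=T, B1=F, B2=S, B2=E, B3=T, B4=S, B5=F, B6=F, B7=E, B8=T
input #5 (n=-1, q=10): covers B1=T, B1=F, B2=S, B2=E, B3=T, B4=S, B5=F, B6=T, B7=S
input #6 (n=-3, q=5): covers B1=T, B1=F, B2=S, B2=E, B3=T, B4=S, B5=F, B6=T, B7=S
union over all inputs: B1=T, B1=F, B2=S, B2=E, B3=T, B3=F, B4=S, B4=E, B5=T, B5=F, B6=T, B6=F, B7=S, B7=E, B8=T (15 outcomes)
every size-1 subset falls short of the 15 outcomes (best: 10/15)
size 2: inputs {2, 4} cover all 15 outcomes, and no lexicographically smaller subset of this size does

Answer: 2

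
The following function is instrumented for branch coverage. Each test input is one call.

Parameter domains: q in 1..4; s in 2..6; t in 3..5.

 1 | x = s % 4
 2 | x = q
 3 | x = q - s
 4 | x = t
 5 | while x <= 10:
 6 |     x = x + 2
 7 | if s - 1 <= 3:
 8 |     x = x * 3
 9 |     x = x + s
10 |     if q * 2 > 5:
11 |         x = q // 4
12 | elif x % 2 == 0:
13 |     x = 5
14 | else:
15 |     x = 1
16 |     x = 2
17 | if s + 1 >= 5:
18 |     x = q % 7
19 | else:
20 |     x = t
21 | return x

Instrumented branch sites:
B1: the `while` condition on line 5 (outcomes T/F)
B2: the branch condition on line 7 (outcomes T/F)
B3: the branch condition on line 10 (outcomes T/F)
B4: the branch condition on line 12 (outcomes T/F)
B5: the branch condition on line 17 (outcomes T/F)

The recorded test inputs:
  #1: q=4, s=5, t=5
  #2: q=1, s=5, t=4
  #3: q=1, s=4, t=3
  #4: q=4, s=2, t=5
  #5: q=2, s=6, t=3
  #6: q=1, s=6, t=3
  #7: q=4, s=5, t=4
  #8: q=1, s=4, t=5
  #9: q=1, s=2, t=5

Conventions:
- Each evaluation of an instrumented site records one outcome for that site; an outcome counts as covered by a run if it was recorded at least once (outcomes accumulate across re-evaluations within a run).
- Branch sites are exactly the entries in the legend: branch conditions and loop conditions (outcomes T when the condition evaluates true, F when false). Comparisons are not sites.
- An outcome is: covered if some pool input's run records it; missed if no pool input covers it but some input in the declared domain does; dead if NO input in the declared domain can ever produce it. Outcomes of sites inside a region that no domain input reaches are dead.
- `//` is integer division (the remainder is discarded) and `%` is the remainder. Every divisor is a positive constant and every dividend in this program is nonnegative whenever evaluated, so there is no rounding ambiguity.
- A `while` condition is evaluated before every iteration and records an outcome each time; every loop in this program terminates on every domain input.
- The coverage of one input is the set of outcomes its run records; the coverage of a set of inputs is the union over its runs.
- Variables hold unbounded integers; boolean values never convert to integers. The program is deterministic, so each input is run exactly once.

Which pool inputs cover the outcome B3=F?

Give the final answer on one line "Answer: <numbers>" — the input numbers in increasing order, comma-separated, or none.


input #1 (q=4, s=5, t=5): misses B3=F
input #2 (q=1, s=5, t=4): misses B3=F
input #3 (q=1, s=4, t=3): covers B3=F
input #4 (q=4, s=2, t=5): misses B3=F
input #5 (q=2, s=6, t=3): misses B3=F
input #6 (q=1, s=6, t=3): misses B3=F
input #7 (q=4, s=5, t=4): misses B3=F
input #8 (q=1, s=4, t=5): covers B3=F
input #9 (q=1, s=2, t=5): covers B3=F
Answer: 3, 8, 9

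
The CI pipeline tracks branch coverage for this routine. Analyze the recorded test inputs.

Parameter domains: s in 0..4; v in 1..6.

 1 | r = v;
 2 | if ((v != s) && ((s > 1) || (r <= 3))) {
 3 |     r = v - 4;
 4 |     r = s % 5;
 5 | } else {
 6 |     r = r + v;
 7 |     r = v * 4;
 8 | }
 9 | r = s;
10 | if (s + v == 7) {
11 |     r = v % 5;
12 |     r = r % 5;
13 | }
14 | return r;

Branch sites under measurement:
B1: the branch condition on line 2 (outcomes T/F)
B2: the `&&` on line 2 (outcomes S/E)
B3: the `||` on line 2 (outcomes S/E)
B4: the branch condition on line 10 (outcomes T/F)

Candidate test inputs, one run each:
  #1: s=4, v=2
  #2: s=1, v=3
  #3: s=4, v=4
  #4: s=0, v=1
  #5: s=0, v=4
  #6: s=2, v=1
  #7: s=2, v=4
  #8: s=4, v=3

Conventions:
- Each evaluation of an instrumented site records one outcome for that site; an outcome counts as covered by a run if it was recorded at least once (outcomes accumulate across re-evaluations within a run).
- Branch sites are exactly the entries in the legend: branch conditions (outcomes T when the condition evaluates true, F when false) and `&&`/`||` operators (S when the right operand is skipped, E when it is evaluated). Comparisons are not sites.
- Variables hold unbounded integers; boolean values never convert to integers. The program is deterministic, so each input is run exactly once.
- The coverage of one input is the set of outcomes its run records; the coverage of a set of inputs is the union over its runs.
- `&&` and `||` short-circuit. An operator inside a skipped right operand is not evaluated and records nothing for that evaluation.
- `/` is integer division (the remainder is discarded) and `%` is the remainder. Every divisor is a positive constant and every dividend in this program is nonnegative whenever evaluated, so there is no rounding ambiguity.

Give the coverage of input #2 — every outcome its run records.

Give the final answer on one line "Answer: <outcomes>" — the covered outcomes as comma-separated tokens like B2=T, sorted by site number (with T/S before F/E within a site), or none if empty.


Event log for input #2 (s=1, v=3):
  B2->E, B3->E, B1->T, B4->F
deduplicating events, the covered set is: B1=T, B2=E, B3=E, B4=F
Answer: B1=T, B2=E, B3=E, B4=F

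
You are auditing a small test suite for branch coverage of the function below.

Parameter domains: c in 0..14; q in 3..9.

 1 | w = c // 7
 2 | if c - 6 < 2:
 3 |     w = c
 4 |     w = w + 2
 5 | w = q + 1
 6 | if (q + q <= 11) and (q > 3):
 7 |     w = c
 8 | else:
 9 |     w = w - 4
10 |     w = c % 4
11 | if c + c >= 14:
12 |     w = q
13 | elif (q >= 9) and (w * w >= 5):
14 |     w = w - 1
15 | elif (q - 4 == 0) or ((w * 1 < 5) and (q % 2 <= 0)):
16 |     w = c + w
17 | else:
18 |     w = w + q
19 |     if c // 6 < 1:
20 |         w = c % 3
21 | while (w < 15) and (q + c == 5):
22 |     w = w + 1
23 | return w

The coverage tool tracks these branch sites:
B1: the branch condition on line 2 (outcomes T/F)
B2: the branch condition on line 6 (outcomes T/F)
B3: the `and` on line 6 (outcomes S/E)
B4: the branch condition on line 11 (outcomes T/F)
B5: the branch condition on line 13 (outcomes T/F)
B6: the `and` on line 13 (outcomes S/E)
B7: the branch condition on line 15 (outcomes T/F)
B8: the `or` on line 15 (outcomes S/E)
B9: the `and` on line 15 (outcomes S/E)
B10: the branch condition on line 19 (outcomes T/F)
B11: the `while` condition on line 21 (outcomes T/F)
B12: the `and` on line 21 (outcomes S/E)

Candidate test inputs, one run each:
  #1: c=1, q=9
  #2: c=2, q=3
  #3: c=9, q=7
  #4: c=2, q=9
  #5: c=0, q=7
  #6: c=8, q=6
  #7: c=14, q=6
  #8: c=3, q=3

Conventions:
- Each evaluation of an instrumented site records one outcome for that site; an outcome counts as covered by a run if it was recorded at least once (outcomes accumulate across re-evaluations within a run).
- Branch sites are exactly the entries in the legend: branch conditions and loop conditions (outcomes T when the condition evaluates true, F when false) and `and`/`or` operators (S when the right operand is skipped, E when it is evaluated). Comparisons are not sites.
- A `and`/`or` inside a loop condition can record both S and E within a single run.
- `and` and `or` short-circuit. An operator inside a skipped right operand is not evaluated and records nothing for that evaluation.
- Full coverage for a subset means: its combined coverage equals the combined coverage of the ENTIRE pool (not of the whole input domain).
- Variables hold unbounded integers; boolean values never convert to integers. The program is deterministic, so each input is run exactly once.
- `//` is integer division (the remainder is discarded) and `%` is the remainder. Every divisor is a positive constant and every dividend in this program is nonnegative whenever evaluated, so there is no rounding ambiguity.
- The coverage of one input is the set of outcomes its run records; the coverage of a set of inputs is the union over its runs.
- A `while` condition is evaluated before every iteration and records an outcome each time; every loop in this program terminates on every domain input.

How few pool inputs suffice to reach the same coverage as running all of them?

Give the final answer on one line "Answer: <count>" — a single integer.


input #1, c=1, q=9: outcomes B1=T, B2=F, B3=S, B4=F, B5=F, B6=E, B7=F, B8=E, B9=E, B10=T, B11=F, B12=E
input #2, c=2, q=3: outcomes B1=T, B2=F, B3=E, B4=F, B5=F, B6=S, B7=F, B8=E, B9=E, B10=T, B11=T, B11=F, B12=S, B12=E
input #3, c=9, q=7: outcomes B1=F, B2=F, B3=S, B4=T, B11=F, B12=E
input #4, c=2, q=9: outcomes B1=T, B2=F, B3=S, B4=F, B5=F, B6=E, B7=F, B8=E, B9=E, B10=T, B11=F, B12=E
input #5, c=0, q=7: outcomes B1=T, B2=F, B3=S, B4=F, B5=F, B6=S, B7=F, B8=E, B9=E, B10=T, B11=F, B12=E
input #6, c=8, q=6: outcomes B1=F, B2=F, B3=S, B4=T, B11=F, B12=E
input #7, c=14, q=6: outcomes B1=F, B2=F, B3=S, B4=T, B11=F, B12=E
input #8, c=3, q=3: outcomes B1=T, B2=F, B3=E, B4=F, B5=F, B6=S, B7=F, B8=E, B9=E, B10=T, B11=F, B12=E
union over all inputs: B1=T, B1=F, B2=F, B3=S, B3=E, B4=T, B4=F, B5=F, B6=S, B6=E, B7=F, B8=E, B9=E, B10=T, B11=T, B11=F, B12=S, B12=E (18 outcomes)
every size-1 subset falls short of the 18 outcomes (best: 14/18)
every size-2 subset falls short of the 18 outcomes (best: 17/18)
at size 3, {1, 2, 3} reaches all 18 outcomes; every lexicographically earlier size-3 subset fails
Answer: 3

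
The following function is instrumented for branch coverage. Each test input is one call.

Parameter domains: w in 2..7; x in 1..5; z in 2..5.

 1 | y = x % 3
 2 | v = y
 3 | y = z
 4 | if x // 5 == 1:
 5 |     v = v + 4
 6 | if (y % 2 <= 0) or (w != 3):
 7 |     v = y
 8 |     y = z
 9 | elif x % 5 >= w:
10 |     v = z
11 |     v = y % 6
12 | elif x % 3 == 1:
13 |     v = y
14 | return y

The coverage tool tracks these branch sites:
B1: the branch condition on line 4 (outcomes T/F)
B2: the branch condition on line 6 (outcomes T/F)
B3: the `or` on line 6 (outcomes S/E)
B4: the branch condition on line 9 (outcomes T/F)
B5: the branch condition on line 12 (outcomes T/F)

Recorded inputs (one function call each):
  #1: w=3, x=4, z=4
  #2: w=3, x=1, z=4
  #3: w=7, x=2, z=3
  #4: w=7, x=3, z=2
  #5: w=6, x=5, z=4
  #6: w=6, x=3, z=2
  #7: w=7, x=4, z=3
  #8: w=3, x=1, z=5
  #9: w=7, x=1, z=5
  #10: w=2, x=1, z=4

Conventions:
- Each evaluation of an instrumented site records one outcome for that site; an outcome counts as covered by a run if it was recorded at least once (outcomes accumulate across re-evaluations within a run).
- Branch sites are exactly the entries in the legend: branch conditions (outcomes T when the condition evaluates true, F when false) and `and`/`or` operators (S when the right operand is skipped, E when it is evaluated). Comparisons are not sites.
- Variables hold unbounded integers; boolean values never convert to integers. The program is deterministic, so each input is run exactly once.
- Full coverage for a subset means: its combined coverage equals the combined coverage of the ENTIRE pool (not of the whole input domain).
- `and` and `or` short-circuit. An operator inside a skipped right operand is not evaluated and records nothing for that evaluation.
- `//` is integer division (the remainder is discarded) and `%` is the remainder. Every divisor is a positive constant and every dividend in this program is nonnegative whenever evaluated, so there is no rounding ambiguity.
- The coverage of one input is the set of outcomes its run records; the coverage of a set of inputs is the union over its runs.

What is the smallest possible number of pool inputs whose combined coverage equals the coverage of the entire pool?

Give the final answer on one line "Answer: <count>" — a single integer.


run #1 (w=3, x=4, z=4) records B1=F, B2=T, B3=S
run #2 (w=3, x=1, z=4) records B1=F, B2=T, B3=S
run #3 (w=7, x=2, z=3) records B1=F, B2=T, B3=E
run #4 (w=7, x=3, z=2) records B1=F, B2=T, B3=S
run #5 (w=6, x=5, z=4) records B1=T, B2=T, B3=S
run #6 (w=6, x=3, z=2) records B1=F, B2=T, B3=S
run #7 (w=7, x=4, z=3) records B1=F, B2=T, B3=E
run #8 (w=3, x=1, z=5) records B1=F, B2=F, B3=E, B4=F, B5=T
run #9 (w=7, x=1, z=5) records B1=F, B2=T, B3=E
run #10 (w=2, x=1, z=4) records B1=F, B2=T, B3=S
pool-wide coverage (8 outcomes): B1=T, B1=F, B2=T, B2=F, B3=S, B3=E, B4=F, B5=T
size 1 is not enough: best union over all size-1 subsets is 5/8
at size 2, {5, 8} reaches all 8 outcomes; every lexicographically earlier size-2 subset fails
Answer: 2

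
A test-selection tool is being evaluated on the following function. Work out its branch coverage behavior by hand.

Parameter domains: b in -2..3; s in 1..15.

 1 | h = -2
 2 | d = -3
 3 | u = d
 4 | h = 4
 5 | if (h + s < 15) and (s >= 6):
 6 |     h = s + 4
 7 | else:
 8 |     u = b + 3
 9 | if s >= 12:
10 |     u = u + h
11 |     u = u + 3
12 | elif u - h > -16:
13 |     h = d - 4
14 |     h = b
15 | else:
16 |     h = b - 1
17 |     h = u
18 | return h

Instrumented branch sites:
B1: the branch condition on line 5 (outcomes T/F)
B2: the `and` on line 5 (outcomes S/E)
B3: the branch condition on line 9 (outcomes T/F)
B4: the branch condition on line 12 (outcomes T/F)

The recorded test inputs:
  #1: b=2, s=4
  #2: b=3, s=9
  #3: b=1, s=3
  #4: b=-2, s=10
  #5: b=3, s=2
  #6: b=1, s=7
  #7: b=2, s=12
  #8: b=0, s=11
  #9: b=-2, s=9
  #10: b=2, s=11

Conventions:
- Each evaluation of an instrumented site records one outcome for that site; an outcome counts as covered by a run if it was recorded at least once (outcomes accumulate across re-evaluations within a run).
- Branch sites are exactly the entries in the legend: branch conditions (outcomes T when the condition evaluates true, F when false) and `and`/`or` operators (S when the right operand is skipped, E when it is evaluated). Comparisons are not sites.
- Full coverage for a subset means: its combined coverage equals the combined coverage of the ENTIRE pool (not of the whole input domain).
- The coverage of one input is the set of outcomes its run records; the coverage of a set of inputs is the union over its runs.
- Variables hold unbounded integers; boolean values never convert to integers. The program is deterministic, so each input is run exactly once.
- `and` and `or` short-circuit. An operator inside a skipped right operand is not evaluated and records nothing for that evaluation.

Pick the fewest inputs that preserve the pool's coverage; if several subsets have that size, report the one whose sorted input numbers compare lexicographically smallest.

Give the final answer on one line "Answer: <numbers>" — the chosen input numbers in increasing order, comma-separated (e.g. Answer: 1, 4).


input #1 (b=2, s=4): events B2->E, B1->F, B3->F, B4->T; covers B1=F, B2=E, B3=F, B4=T
input #2 (b=3, s=9): events B2->E, B1->T, B3->F, B4->F; covers B1=T, B2=E, B3=F, B4=F
input #3 (b=1, s=3): events B2->E, B1->F, B3->F, B4->T; covers B1=F, B2=E, B3=F, B4=T
input #4 (b=-2, s=10): events B2->E, B1->T, B3->F, B4->F; covers B1=T, B2=E, B3=F, B4=F
input #5 (b=3, s=2): events B2->E, B1->F, B3->F, B4->T; covers B1=F, B2=E, B3=F, B4=T
input #6 (b=1, s=7): events B2->E, B1->T, B3->F, B4->T; covers B1=T, B2=E, B3=F, B4=T
input #7 (b=2, s=12): events B2->S, B1->F, B3->T; covers B1=F, B2=S, B3=T
input #8 (b=0, s=11): events B2->S, B1->F, B3->F, B4->T; covers B1=F, B2=S, B3=F, B4=T
input #9 (b=-2, s=9): events B2->E, B1->T, B3->F, B4->F; covers B1=T, B2=E, B3=F, B4=F
input #10 (b=2, s=11): events B2->S, B1->F, B3->F, B4->T; covers B1=F, B2=S, B3=F, B4=T
pool-wide coverage (8 outcomes): B1=T, B1=F, B2=S, B2=E, B3=T, B3=F, B4=T, B4=F
checked all size-1 subsets: none covers 8 outcomes (max 4/8)
checked all size-2 subsets: none covers 8 outcomes (max 7/8)
inputs {1, 2, 7} (size 3) cover everything; no size-3 subset with a lexicographically smaller index list covers all 8
Answer: 1, 2, 7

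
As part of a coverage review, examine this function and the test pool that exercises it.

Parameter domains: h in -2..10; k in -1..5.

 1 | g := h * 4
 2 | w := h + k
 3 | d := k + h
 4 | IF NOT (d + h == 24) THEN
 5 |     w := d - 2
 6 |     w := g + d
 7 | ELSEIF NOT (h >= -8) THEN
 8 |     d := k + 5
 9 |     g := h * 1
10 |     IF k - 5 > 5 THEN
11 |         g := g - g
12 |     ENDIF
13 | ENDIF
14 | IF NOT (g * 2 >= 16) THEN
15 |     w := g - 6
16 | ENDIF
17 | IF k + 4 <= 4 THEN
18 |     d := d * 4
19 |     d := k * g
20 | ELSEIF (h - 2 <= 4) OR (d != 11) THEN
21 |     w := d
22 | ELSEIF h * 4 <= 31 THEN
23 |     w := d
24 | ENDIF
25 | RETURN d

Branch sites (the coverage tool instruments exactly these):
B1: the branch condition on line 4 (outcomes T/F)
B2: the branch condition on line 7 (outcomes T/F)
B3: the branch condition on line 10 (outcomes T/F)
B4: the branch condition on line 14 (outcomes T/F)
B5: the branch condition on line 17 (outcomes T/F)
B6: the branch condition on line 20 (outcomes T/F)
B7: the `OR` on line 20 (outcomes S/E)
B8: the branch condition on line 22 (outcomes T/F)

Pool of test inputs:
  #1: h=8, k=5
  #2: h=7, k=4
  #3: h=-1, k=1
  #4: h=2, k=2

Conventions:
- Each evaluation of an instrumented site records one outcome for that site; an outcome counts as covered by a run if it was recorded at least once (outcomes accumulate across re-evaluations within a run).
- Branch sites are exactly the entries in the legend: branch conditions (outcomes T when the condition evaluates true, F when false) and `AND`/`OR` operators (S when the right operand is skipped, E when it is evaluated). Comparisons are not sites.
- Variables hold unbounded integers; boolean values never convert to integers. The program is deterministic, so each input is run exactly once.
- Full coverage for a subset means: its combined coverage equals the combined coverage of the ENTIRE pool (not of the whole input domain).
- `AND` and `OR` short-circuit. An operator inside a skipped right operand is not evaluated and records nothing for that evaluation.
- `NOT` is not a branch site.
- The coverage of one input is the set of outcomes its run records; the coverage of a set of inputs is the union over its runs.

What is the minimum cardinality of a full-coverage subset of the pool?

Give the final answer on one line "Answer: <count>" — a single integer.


#1 (h=8, k=5) -> B1->T, B4->F, B5->F, B7->E, B6->T; covered: B1=T, B4=F, B5=F, B6=T, B7=E
#2 (h=7, k=4) -> B1->T, B4->F, B5->F, B7->E, B6->F, B8->T; covered: B1=T, B4=F, B5=F, B6=F, B7=E, B8=T
#3 (h=-1, k=1) -> B1->T, B4->T, B5->F, B7->S, B6->T; covered: B1=T, B4=T, B5=F, B6=T, B7=S
#4 (h=2, k=2) -> B1->T, B4->F, B5->F, B7->S, B6->T; covered: B1=T, B4=F, B5=F, B6=T, B7=S
union over all inputs: B1=T, B4=T, B4=F, B5=F, B6=T, B6=F, B7=S, B7=E, B8=T (9 outcomes)
every size-1 subset falls short of the 9 outcomes (best: 6/9)
inputs {2, 3} (size 2) cover everything; no size-2 subset with a lexicographically smaller index list covers all 9
Answer: 2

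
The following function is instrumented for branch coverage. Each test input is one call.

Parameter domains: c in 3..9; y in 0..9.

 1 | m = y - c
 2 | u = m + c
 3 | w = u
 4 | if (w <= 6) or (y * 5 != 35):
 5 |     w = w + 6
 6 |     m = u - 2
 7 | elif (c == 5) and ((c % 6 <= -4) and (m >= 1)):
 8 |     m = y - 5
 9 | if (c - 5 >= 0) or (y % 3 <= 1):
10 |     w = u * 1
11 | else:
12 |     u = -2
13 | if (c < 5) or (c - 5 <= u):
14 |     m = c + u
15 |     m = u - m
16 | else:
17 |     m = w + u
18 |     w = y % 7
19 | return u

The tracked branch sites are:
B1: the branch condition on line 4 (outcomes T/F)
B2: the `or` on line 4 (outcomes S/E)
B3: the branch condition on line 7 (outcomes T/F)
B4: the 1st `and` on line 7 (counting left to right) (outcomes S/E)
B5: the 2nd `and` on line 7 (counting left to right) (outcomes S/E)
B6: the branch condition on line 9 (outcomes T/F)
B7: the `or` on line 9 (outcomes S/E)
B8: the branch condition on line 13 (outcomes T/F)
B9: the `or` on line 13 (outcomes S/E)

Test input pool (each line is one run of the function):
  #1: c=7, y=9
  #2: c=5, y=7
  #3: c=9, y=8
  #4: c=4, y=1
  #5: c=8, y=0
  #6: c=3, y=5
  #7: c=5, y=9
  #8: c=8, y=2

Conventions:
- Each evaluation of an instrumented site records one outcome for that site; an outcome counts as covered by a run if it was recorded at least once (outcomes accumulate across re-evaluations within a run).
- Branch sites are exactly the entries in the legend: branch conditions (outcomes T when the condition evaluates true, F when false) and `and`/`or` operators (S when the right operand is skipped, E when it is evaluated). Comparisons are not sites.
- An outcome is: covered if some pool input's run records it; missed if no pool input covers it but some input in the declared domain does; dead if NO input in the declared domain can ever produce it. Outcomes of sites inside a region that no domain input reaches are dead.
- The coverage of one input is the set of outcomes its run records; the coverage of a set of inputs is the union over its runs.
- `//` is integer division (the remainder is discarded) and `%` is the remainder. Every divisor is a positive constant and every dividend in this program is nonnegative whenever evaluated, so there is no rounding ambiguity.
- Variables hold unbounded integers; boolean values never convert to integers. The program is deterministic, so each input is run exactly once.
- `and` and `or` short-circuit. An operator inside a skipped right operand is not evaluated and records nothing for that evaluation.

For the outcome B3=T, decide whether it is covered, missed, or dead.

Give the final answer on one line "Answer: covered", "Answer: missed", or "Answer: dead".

no pool input records B3=T
checking all 70 inputs in the declared domain: B3=T is never recorded -> dead

Answer: dead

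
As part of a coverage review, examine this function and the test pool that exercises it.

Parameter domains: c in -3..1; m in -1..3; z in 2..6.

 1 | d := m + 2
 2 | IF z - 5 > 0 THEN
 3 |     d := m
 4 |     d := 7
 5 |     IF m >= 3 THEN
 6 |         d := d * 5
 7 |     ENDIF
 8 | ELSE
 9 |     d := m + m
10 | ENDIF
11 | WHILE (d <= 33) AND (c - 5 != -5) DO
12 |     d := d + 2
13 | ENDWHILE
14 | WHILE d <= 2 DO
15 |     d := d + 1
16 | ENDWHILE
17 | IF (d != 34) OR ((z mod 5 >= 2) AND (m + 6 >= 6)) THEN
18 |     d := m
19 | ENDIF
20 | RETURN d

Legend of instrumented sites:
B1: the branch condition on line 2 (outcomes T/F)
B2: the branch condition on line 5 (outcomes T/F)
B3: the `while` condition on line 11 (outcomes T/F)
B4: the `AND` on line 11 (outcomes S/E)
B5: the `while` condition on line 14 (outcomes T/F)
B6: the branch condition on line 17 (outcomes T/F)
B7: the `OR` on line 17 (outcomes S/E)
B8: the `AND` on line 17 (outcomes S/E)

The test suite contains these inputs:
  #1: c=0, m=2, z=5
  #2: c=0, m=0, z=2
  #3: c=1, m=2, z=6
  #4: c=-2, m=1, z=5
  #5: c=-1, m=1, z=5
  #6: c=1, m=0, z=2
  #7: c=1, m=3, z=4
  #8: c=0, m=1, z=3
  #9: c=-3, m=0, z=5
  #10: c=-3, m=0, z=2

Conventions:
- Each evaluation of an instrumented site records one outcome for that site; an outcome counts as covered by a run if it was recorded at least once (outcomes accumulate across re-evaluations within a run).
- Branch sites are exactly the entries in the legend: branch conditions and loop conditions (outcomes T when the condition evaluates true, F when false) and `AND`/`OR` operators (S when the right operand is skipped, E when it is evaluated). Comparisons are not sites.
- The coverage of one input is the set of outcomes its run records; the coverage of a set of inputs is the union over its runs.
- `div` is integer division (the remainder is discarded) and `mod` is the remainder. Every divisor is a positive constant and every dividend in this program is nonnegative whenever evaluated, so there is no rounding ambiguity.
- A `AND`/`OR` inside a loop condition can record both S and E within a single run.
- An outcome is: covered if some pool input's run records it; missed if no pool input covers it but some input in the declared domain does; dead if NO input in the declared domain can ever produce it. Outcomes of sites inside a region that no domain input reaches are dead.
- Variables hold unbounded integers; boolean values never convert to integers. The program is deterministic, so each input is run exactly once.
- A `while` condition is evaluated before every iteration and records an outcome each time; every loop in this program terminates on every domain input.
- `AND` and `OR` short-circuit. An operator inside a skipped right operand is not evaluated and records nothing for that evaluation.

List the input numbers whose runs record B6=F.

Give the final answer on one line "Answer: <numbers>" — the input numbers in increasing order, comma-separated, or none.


input #1 (c=0, m=2, z=5): misses B6=F
input #2 (c=0, m=0, z=2): misses B6=F
input #3 (c=1, m=2, z=6): misses B6=F
input #4 (c=-2, m=1, z=5): covers B6=F
input #5 (c=-1, m=1, z=5): covers B6=F
input #6 (c=1, m=0, z=2): misses B6=F
input #7 (c=1, m=3, z=4): misses B6=F
input #8 (c=0, m=1, z=3): misses B6=F
input #9 (c=-3, m=0, z=5): covers B6=F
input #10 (c=-3, m=0, z=2): misses B6=F
Answer: 4, 5, 9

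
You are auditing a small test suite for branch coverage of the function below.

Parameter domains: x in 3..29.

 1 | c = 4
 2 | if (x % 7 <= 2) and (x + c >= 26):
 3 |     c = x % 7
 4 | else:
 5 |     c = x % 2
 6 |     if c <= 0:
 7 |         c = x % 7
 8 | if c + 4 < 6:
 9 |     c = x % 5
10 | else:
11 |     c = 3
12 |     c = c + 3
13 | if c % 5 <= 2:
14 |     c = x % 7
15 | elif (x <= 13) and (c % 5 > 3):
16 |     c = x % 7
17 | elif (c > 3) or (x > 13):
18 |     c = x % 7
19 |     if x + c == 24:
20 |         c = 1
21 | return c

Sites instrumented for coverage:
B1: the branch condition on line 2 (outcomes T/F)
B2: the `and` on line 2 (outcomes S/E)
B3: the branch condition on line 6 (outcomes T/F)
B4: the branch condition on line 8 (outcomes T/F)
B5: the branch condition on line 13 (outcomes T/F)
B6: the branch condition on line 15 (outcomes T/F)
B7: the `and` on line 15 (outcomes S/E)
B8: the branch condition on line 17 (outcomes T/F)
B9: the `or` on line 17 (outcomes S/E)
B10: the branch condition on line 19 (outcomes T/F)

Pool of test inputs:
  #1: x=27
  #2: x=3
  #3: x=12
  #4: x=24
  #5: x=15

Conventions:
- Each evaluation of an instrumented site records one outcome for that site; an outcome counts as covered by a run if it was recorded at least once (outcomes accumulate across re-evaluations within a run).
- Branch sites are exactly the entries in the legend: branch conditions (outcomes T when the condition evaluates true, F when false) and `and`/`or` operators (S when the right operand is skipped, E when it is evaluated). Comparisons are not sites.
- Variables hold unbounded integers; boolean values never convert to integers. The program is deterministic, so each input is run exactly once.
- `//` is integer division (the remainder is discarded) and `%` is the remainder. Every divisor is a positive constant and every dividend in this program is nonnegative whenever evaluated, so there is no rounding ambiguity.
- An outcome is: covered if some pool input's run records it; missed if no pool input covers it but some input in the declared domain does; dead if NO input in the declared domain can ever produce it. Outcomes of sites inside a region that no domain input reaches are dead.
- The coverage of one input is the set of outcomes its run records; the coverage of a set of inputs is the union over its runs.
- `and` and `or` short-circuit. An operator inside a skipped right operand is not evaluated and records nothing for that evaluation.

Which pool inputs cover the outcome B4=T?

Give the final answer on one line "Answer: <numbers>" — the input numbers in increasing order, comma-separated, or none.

input #1 (x=27): produces B4=T
input #2 (x=3): produces B4=T
input #3 (x=12): does not produce B4=T
input #4 (x=24): does not produce B4=T
input #5 (x=15): produces B4=T

Answer: 1, 2, 5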